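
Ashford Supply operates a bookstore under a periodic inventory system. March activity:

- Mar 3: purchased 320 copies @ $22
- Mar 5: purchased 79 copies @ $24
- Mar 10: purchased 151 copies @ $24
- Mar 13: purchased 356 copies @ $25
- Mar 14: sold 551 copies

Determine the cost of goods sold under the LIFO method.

Mar 14, 551 sold [LIFO — newest first]: 356 @ $25 + 151 @ $24 + 44 @ $24 = $13,580
Ending inventory: 320 @ $22 + 35 @ $24 = $7,880

COGS = $13,580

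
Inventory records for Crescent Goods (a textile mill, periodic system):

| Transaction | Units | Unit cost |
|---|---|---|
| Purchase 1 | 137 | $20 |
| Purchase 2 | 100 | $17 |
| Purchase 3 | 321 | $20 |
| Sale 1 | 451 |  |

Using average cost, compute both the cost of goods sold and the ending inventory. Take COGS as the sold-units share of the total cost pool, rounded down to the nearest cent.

COGS = $8,777.52; ending inventory = $2,082.48

Sale 1, sell 451: 451/558 × $10,860.00 → $8,777.52
Ending inventory (cost pool remaining) = $2,082.48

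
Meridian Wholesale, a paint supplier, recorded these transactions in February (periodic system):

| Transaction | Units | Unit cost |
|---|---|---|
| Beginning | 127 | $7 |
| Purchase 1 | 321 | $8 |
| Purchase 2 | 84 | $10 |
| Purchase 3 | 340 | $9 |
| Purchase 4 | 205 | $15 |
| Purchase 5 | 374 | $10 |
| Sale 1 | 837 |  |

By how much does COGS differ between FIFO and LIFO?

$2,095

FIFO COGS: 127 @ $7 + 321 @ $8 + 84 @ $10 + 305 @ $9 = $7,042
LIFO COGS: 374 @ $10 + 205 @ $15 + 258 @ $9 = $9,137
Difference = |$7,042 − $9,137| = $2,095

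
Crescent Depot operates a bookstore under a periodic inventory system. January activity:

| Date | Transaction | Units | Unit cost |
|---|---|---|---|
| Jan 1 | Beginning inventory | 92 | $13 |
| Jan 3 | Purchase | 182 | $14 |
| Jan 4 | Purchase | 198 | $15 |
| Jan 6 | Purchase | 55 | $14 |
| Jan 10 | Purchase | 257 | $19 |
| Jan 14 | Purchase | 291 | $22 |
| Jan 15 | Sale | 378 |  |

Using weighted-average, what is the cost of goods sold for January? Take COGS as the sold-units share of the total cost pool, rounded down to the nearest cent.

Jan 15, sell 378: 378/1075 × $18,769.00 → $6,599.70
Ending inventory (cost pool remaining) = $12,169.30

COGS = $6,599.70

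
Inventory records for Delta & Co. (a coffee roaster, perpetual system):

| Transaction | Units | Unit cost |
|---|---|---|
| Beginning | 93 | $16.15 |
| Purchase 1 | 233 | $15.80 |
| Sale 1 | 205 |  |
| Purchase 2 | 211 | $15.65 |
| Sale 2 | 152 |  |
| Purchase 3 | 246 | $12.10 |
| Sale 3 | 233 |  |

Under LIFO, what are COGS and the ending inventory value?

Sale 1 (205) [LIFO — newest first]: 205 @ $15.80 = $3,239.00
Sale 2 (152) [LIFO — newest first]: 152 @ $15.65 = $2,378.80
Sale 3 (233) [LIFO — newest first]: 233 @ $12.10 = $2,819.30
Total COGS = $3,239.00 + $2,378.80 + $2,819.30 = $8,437.10
Ending inventory: 93 @ $16.15 + 28 @ $15.80 + 59 @ $15.65 + 13 @ $12.10 = $3,025.00

COGS = $8,437.10; ending inventory = $3,025.00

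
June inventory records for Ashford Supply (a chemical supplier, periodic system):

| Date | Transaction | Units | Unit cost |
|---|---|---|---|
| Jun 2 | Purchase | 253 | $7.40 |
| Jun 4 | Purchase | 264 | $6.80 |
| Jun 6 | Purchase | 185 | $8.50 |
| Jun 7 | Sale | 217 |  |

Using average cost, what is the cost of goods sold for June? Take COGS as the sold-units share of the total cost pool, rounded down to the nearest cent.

Jun 7, sell 217: 217/702 × $5,239.90 → $1,619.74
Ending inventory (cost pool remaining) = $3,620.16

COGS = $1,619.74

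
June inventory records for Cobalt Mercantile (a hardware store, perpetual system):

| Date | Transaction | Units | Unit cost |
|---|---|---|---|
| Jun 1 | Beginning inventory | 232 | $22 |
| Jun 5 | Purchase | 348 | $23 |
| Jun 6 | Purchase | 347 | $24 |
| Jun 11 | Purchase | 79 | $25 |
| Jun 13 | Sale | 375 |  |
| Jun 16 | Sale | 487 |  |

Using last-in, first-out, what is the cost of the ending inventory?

Jun 13, 375 sold [LIFO — newest first]: 79 @ $25 + 296 @ $24 = $9,079
Jun 16, 487 sold [LIFO — newest first]: 51 @ $24 + 348 @ $23 + 88 @ $22 = $11,164
Total COGS = $9,079 + $11,164 = $20,243
Ending inventory: 144 @ $22 = $3,168

Ending inventory = $3,168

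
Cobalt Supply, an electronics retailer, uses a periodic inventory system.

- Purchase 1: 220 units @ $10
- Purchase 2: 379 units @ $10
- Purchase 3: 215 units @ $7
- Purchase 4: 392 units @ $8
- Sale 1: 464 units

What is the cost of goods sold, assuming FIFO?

Sale 1 (464) [FIFO — oldest first]: 220 @ $10 + 244 @ $10 = $4,640
Ending inventory: 135 @ $10 + 215 @ $7 + 392 @ $8 = $5,991

COGS = $4,640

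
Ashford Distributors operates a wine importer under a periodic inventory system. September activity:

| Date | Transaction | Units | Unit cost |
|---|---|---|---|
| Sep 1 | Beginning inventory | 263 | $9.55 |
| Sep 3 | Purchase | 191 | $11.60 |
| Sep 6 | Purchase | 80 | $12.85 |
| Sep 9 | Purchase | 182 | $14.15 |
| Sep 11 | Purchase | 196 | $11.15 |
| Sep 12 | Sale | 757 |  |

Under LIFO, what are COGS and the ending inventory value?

COGS = $9,035.70; ending inventory = $1,480.25

Sep 12, 757 sold [LIFO — newest first]: 196 @ $11.15 + 182 @ $14.15 + 80 @ $12.85 + 191 @ $11.60 + 108 @ $9.55 = $9,035.70
Ending inventory: 155 @ $9.55 = $1,480.25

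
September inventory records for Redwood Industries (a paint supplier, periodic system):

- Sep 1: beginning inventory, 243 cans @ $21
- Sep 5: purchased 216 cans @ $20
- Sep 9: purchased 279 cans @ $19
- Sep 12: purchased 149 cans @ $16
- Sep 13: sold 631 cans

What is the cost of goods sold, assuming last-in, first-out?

Sep 13, 631 sold [LIFO — newest first]: 149 @ $16 + 279 @ $19 + 203 @ $20 = $11,745
Ending inventory: 243 @ $21 + 13 @ $20 = $5,363
Check: goods available $17,108 = COGS $11,745 + ending $5,363

COGS = $11,745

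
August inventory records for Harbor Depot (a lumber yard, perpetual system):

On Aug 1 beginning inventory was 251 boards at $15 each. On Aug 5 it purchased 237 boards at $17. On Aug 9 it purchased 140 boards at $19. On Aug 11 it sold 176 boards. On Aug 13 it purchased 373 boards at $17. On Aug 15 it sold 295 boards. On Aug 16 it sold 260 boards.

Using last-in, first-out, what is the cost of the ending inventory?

Aug 11, 176 sold [LIFO — newest first]: 140 @ $19 + 36 @ $17 = $3,272
Aug 15, 295 sold [LIFO — newest first]: 295 @ $17 = $5,015
Aug 16, 260 sold [LIFO — newest first]: 78 @ $17 + 182 @ $17 = $4,420
Total COGS = $3,272 + $5,015 + $4,420 = $12,707
Ending inventory: 251 @ $15 + 19 @ $17 = $4,088
Check: goods available $16,795 = COGS $12,707 + ending $4,088

Ending inventory = $4,088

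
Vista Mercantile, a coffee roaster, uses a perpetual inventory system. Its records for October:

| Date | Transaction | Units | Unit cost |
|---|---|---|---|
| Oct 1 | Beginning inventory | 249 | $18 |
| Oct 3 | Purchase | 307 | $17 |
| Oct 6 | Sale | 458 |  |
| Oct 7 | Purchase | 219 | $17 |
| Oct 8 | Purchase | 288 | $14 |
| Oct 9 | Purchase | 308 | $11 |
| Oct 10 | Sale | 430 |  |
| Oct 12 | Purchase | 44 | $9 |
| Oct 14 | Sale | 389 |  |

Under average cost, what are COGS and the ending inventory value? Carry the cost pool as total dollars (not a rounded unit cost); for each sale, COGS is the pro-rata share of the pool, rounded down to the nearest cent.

COGS = $19,355.78; ending inventory = $1,884.22

After Oct 1: 249 on hand, pool $4,482.00 (≈ $18.0000 each)
After Oct 3: 556 on hand, pool $9,701.00 (≈ $17.4478 each)
Oct 6, sell 458: 458/556 × $9,701.00 → $7,991.11
After Oct 7: 317 on hand, pool $5,432.89 (≈ $17.1385 each)
After Oct 8: 605 on hand, pool $9,464.89 (≈ $15.6444 each)
After Oct 9: 913 on hand, pool $12,852.89 (≈ $14.0776 each)
Oct 10, sell 430: 430/913 × $12,852.89 → $6,053.38
After Oct 12: 527 on hand, pool $7,195.51 (≈ $13.6537 each)
Oct 14, sell 389: 389/527 × $7,195.51 → $5,311.29
Total COGS = $7,991.11 + $6,053.38 + $5,311.29 = $19,355.78
Ending inventory (cost pool remaining) = $1,884.22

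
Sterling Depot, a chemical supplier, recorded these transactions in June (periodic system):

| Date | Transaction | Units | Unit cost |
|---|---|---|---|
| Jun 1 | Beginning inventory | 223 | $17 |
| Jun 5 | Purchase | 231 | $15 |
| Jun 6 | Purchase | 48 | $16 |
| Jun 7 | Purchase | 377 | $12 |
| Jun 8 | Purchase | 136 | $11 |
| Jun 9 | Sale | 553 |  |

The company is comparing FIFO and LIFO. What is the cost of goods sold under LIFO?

FIFO COGS: 223 @ $17 + 231 @ $15 + 48 @ $16 + 51 @ $12 = $8,636
LIFO COGS: 136 @ $11 + 377 @ $12 + 40 @ $16 = $6,660

COGS = $6,660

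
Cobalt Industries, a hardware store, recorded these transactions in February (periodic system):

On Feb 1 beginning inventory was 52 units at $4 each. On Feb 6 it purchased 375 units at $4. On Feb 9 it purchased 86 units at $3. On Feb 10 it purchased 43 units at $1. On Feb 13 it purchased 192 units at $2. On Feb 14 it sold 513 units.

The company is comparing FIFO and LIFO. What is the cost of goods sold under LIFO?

COGS = $1,453

FIFO COGS: 52 @ $4 + 375 @ $4 + 86 @ $3 = $1,966
LIFO COGS: 192 @ $2 + 43 @ $1 + 86 @ $3 + 192 @ $4 = $1,453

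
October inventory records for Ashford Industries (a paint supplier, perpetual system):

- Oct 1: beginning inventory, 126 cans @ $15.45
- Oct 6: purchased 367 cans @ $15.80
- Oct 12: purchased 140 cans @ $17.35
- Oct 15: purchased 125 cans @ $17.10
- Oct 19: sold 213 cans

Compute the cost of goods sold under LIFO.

COGS = $3,664.30

Oct 19, 213 sold [LIFO — newest first]: 125 @ $17.10 + 88 @ $17.35 = $3,664.30
Ending inventory: 126 @ $15.45 + 367 @ $15.80 + 52 @ $17.35 = $8,647.50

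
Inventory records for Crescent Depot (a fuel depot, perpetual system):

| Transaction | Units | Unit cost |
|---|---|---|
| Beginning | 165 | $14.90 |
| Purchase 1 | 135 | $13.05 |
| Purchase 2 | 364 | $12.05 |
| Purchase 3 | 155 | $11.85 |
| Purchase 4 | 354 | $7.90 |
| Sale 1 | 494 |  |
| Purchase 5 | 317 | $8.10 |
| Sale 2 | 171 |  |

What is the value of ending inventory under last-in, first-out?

Ending inventory = $9,966.80

Sale 1 (494) [LIFO — newest first]: 354 @ $7.90 + 140 @ $11.85 = $4,455.60
Sale 2 (171) [LIFO — newest first]: 171 @ $8.10 = $1,385.10
Total COGS = $4,455.60 + $1,385.10 = $5,840.70
Ending inventory: 165 @ $14.90 + 135 @ $13.05 + 364 @ $12.05 + 15 @ $11.85 + 146 @ $8.10 = $9,966.80
Check: goods available $15,807.50 = COGS $5,840.70 + ending $9,966.80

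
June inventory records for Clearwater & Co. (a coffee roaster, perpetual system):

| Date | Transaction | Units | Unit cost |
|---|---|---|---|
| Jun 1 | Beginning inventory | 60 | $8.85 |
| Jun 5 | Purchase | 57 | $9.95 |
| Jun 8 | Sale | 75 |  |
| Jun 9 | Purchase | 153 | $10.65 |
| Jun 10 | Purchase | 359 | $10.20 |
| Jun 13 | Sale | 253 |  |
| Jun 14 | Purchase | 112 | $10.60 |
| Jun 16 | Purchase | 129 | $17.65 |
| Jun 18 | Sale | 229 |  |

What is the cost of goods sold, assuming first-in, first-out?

COGS = $5,655.00

Jun 8, 75 sold [FIFO — oldest first]: 60 @ $8.85 + 15 @ $9.95 = $680.25
Jun 13, 253 sold [FIFO — oldest first]: 42 @ $9.95 + 153 @ $10.65 + 58 @ $10.20 = $2,638.95
Jun 18, 229 sold [FIFO — oldest first]: 229 @ $10.20 = $2,335.80
Total COGS = $680.25 + $2,638.95 + $2,335.80 = $5,655.00
Ending inventory: 72 @ $10.20 + 112 @ $10.60 + 129 @ $17.65 = $4,198.45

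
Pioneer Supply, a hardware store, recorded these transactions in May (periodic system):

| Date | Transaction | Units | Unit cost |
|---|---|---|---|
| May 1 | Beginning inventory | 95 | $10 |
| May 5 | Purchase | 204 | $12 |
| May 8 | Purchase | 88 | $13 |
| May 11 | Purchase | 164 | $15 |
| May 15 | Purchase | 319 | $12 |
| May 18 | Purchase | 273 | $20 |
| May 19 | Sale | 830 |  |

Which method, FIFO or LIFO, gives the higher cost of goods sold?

LIFO

FIFO COGS: 95 @ $10 + 204 @ $12 + 88 @ $13 + 164 @ $15 + 279 @ $12 = $10,350
LIFO COGS: 273 @ $20 + 319 @ $12 + 164 @ $15 + 74 @ $13 = $12,710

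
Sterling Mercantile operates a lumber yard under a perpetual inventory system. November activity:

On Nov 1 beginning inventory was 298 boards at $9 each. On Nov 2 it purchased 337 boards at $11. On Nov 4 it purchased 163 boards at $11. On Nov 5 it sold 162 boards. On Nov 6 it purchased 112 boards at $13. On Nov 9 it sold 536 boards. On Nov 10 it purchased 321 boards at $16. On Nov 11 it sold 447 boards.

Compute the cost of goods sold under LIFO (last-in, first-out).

Nov 5, 162 sold [LIFO — newest first]: 162 @ $11 = $1,782
Nov 9, 536 sold [LIFO — newest first]: 112 @ $13 + 1 @ $11 + 337 @ $11 + 86 @ $9 = $5,948
Nov 11, 447 sold [LIFO — newest first]: 321 @ $16 + 126 @ $9 = $6,270
Total COGS = $1,782 + $5,948 + $6,270 = $14,000
Ending inventory: 86 @ $9 = $774

COGS = $14,000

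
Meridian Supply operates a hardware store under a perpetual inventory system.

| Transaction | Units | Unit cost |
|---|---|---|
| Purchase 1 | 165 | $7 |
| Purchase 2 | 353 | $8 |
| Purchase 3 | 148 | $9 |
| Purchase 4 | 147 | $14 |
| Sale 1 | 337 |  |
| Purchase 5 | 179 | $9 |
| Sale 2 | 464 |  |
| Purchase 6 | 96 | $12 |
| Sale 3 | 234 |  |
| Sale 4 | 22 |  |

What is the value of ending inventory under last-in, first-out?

Ending inventory = $217

Sale 1 (337) [LIFO — newest first]: 147 @ $14 + 148 @ $9 + 42 @ $8 = $3,726
Sale 2 (464) [LIFO — newest first]: 179 @ $9 + 285 @ $8 = $3,891
Sale 3 (234) [LIFO — newest first]: 96 @ $12 + 26 @ $8 + 112 @ $7 = $2,144
Sale 4 (22) [LIFO — newest first]: 22 @ $7 = $154
Total COGS = $3,726 + $3,891 + $2,144 + $154 = $9,915
Ending inventory: 31 @ $7 = $217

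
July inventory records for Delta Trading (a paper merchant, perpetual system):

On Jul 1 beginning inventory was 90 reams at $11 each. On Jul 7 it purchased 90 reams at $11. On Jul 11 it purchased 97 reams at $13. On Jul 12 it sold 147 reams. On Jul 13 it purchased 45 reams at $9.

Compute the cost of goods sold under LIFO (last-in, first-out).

COGS = $1,811

Jul 12, 147 sold [LIFO — newest first]: 97 @ $13 + 50 @ $11 = $1,811
Ending inventory: 90 @ $11 + 40 @ $11 + 45 @ $9 = $1,835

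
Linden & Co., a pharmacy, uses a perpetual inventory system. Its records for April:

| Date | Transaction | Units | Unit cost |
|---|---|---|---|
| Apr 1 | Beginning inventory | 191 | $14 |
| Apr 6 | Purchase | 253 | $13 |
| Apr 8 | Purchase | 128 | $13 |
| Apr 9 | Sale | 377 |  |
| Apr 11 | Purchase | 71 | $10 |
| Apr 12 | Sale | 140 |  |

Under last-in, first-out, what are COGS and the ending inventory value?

Apr 9, 377 sold [LIFO — newest first]: 128 @ $13 + 249 @ $13 = $4,901
Apr 12, 140 sold [LIFO — newest first]: 71 @ $10 + 4 @ $13 + 65 @ $14 = $1,672
Total COGS = $4,901 + $1,672 = $6,573
Ending inventory: 126 @ $14 = $1,764

COGS = $6,573; ending inventory = $1,764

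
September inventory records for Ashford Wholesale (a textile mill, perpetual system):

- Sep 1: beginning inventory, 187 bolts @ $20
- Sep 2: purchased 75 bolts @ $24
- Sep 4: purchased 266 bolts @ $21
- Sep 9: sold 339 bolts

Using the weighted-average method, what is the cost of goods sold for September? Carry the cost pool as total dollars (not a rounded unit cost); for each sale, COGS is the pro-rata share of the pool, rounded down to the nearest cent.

COGS = $7,143.39

After Sep 1: 187 on hand, pool $3,740.00 (≈ $20.0000 each)
After Sep 2: 262 on hand, pool $5,540.00 (≈ $21.1450 each)
After Sep 4: 528 on hand, pool $11,126.00 (≈ $21.0720 each)
Sep 9, sell 339: 339/528 × $11,126.00 → $7,143.39
Ending inventory (cost pool remaining) = $3,982.61
Check: goods available $11,126.00 = COGS $7,143.39 + ending $3,982.61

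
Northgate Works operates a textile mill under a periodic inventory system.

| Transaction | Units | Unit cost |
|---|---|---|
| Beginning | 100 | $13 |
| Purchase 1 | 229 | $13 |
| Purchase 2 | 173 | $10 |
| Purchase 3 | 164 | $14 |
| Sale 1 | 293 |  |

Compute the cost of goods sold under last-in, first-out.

Sale 1 (293) [LIFO — newest first]: 164 @ $14 + 129 @ $10 = $3,586
Ending inventory: 100 @ $13 + 229 @ $13 + 44 @ $10 = $4,717

COGS = $3,586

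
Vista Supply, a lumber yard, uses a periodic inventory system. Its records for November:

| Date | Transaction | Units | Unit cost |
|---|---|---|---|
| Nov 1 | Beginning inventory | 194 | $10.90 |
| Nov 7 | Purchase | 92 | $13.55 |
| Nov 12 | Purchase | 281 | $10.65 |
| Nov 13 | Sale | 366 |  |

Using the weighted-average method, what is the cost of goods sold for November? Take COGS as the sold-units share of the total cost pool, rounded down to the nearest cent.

Nov 13, sell 366: 366/567 × $6,353.85 → $4,101.42
Ending inventory (cost pool remaining) = $2,252.43

COGS = $4,101.42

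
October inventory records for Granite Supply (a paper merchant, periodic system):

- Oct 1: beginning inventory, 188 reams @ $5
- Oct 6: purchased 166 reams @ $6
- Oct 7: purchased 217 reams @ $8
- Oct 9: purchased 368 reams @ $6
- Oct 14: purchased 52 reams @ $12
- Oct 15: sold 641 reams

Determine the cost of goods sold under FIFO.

COGS = $4,092

Oct 15, 641 sold [FIFO — oldest first]: 188 @ $5 + 166 @ $6 + 217 @ $8 + 70 @ $6 = $4,092
Ending inventory: 298 @ $6 + 52 @ $12 = $2,412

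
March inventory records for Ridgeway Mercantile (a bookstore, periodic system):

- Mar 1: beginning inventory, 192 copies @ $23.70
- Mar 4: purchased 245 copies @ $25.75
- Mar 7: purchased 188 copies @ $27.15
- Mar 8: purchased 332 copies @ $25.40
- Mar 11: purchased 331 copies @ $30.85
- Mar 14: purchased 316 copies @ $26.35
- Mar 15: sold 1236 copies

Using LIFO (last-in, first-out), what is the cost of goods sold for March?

COGS = $33,851.70

Mar 15, 1236 sold [LIFO — newest first]: 316 @ $26.35 + 331 @ $30.85 + 332 @ $25.40 + 188 @ $27.15 + 69 @ $25.75 = $33,851.70
Ending inventory: 192 @ $23.70 + 176 @ $25.75 = $9,082.40
Check: goods available $42,934.10 = COGS $33,851.70 + ending $9,082.40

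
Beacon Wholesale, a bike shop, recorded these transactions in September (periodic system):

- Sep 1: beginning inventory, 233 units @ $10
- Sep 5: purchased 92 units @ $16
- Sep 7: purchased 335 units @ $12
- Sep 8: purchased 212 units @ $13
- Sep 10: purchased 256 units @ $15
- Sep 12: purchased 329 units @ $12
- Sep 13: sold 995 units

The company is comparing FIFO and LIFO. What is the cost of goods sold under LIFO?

COGS = $12,920

FIFO COGS: 233 @ $10 + 92 @ $16 + 335 @ $12 + 212 @ $13 + 123 @ $15 = $12,423
LIFO COGS: 329 @ $12 + 256 @ $15 + 212 @ $13 + 198 @ $12 = $12,920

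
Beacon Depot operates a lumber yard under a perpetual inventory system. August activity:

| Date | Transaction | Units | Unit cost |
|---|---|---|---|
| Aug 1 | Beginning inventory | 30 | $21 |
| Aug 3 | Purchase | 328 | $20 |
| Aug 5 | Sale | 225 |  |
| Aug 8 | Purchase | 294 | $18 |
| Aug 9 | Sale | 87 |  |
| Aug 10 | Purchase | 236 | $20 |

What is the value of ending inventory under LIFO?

Ending inventory = $11,136

Aug 5, 225 sold [LIFO — newest first]: 225 @ $20 = $4,500
Aug 9, 87 sold [LIFO — newest first]: 87 @ $18 = $1,566
Total COGS = $4,500 + $1,566 = $6,066
Ending inventory: 30 @ $21 + 103 @ $20 + 207 @ $18 + 236 @ $20 = $11,136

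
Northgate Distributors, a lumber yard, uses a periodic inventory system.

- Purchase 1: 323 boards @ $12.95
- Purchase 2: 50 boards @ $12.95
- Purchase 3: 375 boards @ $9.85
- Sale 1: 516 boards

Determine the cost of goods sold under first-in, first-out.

COGS = $6,238.90

Sale 1 (516) [FIFO — oldest first]: 323 @ $12.95 + 50 @ $12.95 + 143 @ $9.85 = $6,238.90
Ending inventory: 232 @ $9.85 = $2,285.20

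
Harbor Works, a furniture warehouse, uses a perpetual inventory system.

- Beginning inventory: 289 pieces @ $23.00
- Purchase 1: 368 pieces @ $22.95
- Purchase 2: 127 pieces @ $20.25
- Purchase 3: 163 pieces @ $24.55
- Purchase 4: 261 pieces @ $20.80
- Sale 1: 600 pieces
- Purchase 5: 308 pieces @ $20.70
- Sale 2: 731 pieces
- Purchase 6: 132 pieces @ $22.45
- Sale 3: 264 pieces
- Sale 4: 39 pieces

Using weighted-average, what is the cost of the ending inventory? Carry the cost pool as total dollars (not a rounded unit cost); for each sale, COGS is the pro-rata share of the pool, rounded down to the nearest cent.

Ending inventory = $309.39

After Beginning: 289 on hand, pool $6,647.00 (≈ $23.0000 each)
After Purchase 1: 657 on hand, pool $15,092.60 (≈ $22.9720 each)
After Purchase 2: 784 on hand, pool $17,664.35 (≈ $22.5311 each)
After Purchase 3: 947 on hand, pool $21,666.00 (≈ $22.8786 each)
After Purchase 4: 1208 on hand, pool $27,094.80 (≈ $22.4295 each)
Sale 1, sell 600: 600/1208 × $27,094.80 → $13,457.68
After Purchase 5: 916 on hand, pool $20,012.72 (≈ $21.8479 each)
Sale 2, sell 731: 731/916 × $20,012.72 → $15,970.84
After Purchase 6: 317 on hand, pool $7,005.28 (≈ $22.0987 each)
Sale 3, sell 264: 264/317 × $7,005.28 → $5,834.05
Sale 4, sell 39: 39/53 × $1,171.23 → $861.84
Total COGS = $13,457.68 + $15,970.84 + $5,834.05 + $861.84 = $36,124.41
Ending inventory (cost pool remaining) = $309.39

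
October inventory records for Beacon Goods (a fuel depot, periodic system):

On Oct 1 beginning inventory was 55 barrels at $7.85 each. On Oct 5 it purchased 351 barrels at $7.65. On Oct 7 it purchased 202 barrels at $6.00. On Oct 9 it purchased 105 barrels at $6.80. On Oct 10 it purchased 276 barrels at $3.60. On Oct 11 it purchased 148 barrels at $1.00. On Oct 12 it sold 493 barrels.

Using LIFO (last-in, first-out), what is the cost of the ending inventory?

Oct 12, 493 sold [LIFO — newest first]: 148 @ $1.00 + 276 @ $3.60 + 69 @ $6.80 = $1,610.80
Ending inventory: 55 @ $7.85 + 351 @ $7.65 + 202 @ $6.00 + 36 @ $6.80 = $4,573.70
Check: goods available $6,184.50 = COGS $1,610.80 + ending $4,573.70

Ending inventory = $4,573.70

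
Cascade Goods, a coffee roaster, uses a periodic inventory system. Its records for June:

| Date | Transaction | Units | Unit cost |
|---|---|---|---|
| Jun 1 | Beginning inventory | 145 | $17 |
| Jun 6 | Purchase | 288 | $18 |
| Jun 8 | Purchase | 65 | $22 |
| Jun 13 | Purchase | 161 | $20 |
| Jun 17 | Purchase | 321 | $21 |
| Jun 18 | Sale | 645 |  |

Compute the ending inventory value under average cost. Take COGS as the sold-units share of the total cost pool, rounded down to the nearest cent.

Jun 18, sell 645: 645/980 × $19,040.00 → $12,531.42
Ending inventory (cost pool remaining) = $6,508.58

Ending inventory = $6,508.58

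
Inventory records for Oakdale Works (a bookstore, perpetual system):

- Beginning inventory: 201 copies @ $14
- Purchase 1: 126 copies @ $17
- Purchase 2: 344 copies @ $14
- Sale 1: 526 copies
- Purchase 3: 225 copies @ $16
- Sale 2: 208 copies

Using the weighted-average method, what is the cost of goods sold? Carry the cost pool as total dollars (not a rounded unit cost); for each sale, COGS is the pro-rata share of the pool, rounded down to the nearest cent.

COGS = $10,871.20

After Beginning: 201 on hand, pool $2,814.00 (≈ $14.0000 each)
After Purchase 1: 327 on hand, pool $4,956.00 (≈ $15.1560 each)
After Purchase 2: 671 on hand, pool $9,772.00 (≈ $14.5633 each)
Sale 1, sell 526: 526/671 × $9,772.00 → $7,660.31
After Purchase 3: 370 on hand, pool $5,711.69 (≈ $15.4370 each)
Sale 2, sell 208: 208/370 × $5,711.69 → $3,210.89
Total COGS = $7,660.31 + $3,210.89 = $10,871.20
Ending inventory (cost pool remaining) = $2,500.80
Check: goods available $13,372.00 = COGS $10,871.20 + ending $2,500.80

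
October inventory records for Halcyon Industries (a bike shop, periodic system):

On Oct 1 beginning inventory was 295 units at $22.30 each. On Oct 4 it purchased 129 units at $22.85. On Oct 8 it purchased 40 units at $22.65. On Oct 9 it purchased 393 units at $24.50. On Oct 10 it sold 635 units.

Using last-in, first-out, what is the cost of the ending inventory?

Ending inventory = $4,950.60

Oct 10, 635 sold [LIFO — newest first]: 393 @ $24.50 + 40 @ $22.65 + 129 @ $22.85 + 73 @ $22.30 = $15,110.05
Ending inventory: 222 @ $22.30 = $4,950.60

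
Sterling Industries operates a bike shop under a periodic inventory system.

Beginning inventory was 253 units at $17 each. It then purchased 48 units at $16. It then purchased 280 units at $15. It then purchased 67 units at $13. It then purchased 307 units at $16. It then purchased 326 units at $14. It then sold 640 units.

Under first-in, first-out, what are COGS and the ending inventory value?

COGS = $10,036; ending inventory = $9,580

Sale 1 (640) [FIFO — oldest first]: 253 @ $17 + 48 @ $16 + 280 @ $15 + 59 @ $13 = $10,036
Ending inventory: 8 @ $13 + 307 @ $16 + 326 @ $14 = $9,580
Check: goods available $19,616 = COGS $10,036 + ending $9,580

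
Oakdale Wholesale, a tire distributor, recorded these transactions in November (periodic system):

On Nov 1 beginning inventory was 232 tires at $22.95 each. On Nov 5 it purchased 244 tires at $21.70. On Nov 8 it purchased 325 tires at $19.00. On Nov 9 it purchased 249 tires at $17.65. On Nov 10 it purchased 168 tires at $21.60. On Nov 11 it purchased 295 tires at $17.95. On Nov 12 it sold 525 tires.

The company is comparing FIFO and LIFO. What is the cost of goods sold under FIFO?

FIFO COGS: 232 @ $22.95 + 244 @ $21.70 + 49 @ $19.00 = $11,550.20
LIFO COGS: 295 @ $17.95 + 168 @ $21.60 + 62 @ $17.65 = $10,018.35

COGS = $11,550.20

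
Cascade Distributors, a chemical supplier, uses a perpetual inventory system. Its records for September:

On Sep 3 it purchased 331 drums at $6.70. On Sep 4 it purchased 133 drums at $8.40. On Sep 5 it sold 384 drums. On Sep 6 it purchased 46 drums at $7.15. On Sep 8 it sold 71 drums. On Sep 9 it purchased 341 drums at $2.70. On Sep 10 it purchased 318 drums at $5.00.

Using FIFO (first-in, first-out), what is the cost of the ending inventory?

Sep 5, 384 sold [FIFO — oldest first]: 331 @ $6.70 + 53 @ $8.40 = $2,662.90
Sep 8, 71 sold [FIFO — oldest first]: 71 @ $8.40 = $596.40
Total COGS = $2,662.90 + $596.40 = $3,259.30
Ending inventory: 9 @ $8.40 + 46 @ $7.15 + 341 @ $2.70 + 318 @ $5.00 = $2,915.20

Ending inventory = $2,915.20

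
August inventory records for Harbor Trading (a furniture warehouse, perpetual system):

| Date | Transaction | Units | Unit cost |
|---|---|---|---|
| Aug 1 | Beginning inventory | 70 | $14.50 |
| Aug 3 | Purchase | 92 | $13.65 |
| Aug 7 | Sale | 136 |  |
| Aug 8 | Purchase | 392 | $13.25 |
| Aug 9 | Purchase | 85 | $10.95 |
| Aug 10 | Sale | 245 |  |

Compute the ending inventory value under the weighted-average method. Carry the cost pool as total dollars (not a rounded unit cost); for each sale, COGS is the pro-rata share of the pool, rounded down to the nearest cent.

Ending inventory = $3,328.46

After Aug 1: 70 on hand, pool $1,015.00 (≈ $14.5000 each)
After Aug 3: 162 on hand, pool $2,270.80 (≈ $14.0173 each)
Aug 7, sell 136: 136/162 × $2,270.80 → $1,906.35
After Aug 8: 418 on hand, pool $5,558.45 (≈ $13.2977 each)
After Aug 9: 503 on hand, pool $6,489.20 (≈ $12.9010 each)
Aug 10, sell 245: 245/503 × $6,489.20 → $3,160.74
Total COGS = $1,906.35 + $3,160.74 = $5,067.09
Ending inventory (cost pool remaining) = $3,328.46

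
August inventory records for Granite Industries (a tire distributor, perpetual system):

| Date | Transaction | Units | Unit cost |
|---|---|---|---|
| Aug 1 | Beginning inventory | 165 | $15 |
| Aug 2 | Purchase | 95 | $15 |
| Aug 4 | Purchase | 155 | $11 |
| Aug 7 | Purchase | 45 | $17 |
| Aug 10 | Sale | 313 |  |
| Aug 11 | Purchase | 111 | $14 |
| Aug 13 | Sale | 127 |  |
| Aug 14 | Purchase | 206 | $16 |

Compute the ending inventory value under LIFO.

Ending inventory = $5,261

Aug 10, 313 sold [LIFO — newest first]: 45 @ $17 + 155 @ $11 + 95 @ $15 + 18 @ $15 = $4,165
Aug 13, 127 sold [LIFO — newest first]: 111 @ $14 + 16 @ $15 = $1,794
Total COGS = $4,165 + $1,794 = $5,959
Ending inventory: 131 @ $15 + 206 @ $16 = $5,261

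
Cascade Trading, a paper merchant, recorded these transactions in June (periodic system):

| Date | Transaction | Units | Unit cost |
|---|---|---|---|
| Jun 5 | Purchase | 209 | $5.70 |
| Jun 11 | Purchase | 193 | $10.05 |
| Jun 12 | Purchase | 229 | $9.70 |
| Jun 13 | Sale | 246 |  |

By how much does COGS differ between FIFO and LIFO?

$829.00

FIFO COGS: 209 @ $5.70 + 37 @ $10.05 = $1,563.15
LIFO COGS: 229 @ $9.70 + 17 @ $10.05 = $2,392.15
Difference = |$1,563.15 − $2,392.15| = $829.00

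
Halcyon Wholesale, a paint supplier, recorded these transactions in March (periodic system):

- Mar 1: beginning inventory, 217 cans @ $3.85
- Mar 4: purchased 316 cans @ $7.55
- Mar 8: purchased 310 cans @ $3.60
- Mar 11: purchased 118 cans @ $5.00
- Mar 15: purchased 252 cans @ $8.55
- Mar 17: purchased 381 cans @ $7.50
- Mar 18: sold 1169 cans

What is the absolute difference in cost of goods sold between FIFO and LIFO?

$827.85

FIFO COGS: 217 @ $3.85 + 316 @ $7.55 + 310 @ $3.60 + 118 @ $5.00 + 208 @ $8.55 = $6,705.65
LIFO COGS: 381 @ $7.50 + 252 @ $8.55 + 118 @ $5.00 + 310 @ $3.60 + 108 @ $7.55 = $7,533.50
Difference = |$6,705.65 − $7,533.50| = $827.85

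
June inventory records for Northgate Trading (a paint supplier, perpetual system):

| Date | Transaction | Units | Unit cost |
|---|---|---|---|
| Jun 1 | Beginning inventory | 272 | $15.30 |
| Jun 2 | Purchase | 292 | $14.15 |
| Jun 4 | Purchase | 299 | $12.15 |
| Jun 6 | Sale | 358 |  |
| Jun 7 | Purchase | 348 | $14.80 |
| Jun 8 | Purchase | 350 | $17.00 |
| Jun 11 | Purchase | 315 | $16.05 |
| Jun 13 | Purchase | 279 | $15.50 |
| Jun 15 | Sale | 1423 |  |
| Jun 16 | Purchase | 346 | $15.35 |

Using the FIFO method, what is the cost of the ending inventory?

Jun 6, 358 sold [FIFO — oldest first]: 272 @ $15.30 + 86 @ $14.15 = $5,378.50
Jun 15, 1423 sold [FIFO — oldest first]: 206 @ $14.15 + 299 @ $12.15 + 348 @ $14.80 + 350 @ $17.00 + 220 @ $16.05 = $21,179.15
Total COGS = $5,378.50 + $21,179.15 = $26,557.65
Ending inventory: 95 @ $16.05 + 279 @ $15.50 + 346 @ $15.35 = $11,160.35

Ending inventory = $11,160.35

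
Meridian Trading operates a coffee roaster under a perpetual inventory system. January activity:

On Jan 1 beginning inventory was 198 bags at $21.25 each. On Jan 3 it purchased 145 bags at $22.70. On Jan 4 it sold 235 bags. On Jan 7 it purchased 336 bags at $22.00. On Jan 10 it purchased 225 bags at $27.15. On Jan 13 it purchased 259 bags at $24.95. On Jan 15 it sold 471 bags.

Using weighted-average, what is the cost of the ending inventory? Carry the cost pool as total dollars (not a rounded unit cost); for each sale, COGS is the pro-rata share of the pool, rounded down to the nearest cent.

After Jan 1: 198 on hand, pool $4,207.50 (≈ $21.2500 each)
After Jan 3: 343 on hand, pool $7,499.00 (≈ $21.8630 each)
Jan 4, sell 235: 235/343 × $7,499.00 → $5,137.79
After Jan 7: 444 on hand, pool $9,753.21 (≈ $21.9667 each)
After Jan 10: 669 on hand, pool $15,861.96 (≈ $23.7100 each)
After Jan 13: 928 on hand, pool $22,324.01 (≈ $24.0560 each)
Jan 15, sell 471: 471/928 × $22,324.01 → $11,330.39
Total COGS = $5,137.79 + $11,330.39 = $16,468.18
Ending inventory (cost pool remaining) = $10,993.62

Ending inventory = $10,993.62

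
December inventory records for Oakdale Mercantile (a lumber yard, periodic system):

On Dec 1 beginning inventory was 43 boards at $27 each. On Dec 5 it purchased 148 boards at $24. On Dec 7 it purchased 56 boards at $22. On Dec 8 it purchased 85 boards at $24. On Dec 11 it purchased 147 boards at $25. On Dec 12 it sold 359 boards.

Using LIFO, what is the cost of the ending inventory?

Dec 12, 359 sold [LIFO — newest first]: 147 @ $25 + 85 @ $24 + 56 @ $22 + 71 @ $24 = $8,651
Ending inventory: 43 @ $27 + 77 @ $24 = $3,009

Ending inventory = $3,009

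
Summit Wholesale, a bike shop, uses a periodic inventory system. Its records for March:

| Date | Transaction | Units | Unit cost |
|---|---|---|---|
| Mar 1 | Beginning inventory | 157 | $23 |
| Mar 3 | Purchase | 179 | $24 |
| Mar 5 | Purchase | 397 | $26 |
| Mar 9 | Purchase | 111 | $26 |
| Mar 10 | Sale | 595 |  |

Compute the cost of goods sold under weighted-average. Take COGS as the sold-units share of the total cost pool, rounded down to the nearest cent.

COGS = $14,885.57

Mar 10, sell 595: 595/844 × $21,115.00 → $14,885.57
Ending inventory (cost pool remaining) = $6,229.43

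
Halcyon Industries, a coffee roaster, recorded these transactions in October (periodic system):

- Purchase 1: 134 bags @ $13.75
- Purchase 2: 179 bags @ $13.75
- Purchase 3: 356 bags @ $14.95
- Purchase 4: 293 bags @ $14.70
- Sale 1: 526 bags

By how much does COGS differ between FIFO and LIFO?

$302.35

FIFO COGS: 134 @ $13.75 + 179 @ $13.75 + 213 @ $14.95 = $7,488.10
LIFO COGS: 293 @ $14.70 + 233 @ $14.95 = $7,790.45
Difference = |$7,488.10 − $7,790.45| = $302.35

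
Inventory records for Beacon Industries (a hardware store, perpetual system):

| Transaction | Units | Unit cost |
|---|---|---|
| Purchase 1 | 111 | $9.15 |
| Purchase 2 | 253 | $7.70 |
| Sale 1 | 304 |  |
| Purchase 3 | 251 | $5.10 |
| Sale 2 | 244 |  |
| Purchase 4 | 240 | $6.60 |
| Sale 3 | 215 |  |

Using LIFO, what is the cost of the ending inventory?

Ending inventory = $749.70

Sale 1 (304) [LIFO — newest first]: 253 @ $7.70 + 51 @ $9.15 = $2,414.75
Sale 2 (244) [LIFO — newest first]: 244 @ $5.10 = $1,244.40
Sale 3 (215) [LIFO — newest first]: 215 @ $6.60 = $1,419.00
Total COGS = $2,414.75 + $1,244.40 + $1,419.00 = $5,078.15
Ending inventory: 60 @ $9.15 + 7 @ $5.10 + 25 @ $6.60 = $749.70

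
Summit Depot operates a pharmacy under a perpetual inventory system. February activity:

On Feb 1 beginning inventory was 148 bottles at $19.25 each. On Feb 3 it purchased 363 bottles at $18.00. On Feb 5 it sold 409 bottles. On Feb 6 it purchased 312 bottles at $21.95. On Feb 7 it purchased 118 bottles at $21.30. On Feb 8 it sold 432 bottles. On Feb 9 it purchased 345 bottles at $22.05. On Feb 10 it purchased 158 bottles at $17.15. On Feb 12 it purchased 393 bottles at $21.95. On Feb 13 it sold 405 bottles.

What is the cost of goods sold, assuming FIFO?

COGS = $25,470.05

Feb 5, 409 sold [FIFO — oldest first]: 148 @ $19.25 + 261 @ $18.00 = $7,547.00
Feb 8, 432 sold [FIFO — oldest first]: 102 @ $18.00 + 312 @ $21.95 + 18 @ $21.30 = $9,067.80
Feb 13, 405 sold [FIFO — oldest first]: 100 @ $21.30 + 305 @ $22.05 = $8,855.25
Total COGS = $7,547.00 + $9,067.80 + $8,855.25 = $25,470.05
Ending inventory: 40 @ $22.05 + 158 @ $17.15 + 393 @ $21.95 = $12,218.05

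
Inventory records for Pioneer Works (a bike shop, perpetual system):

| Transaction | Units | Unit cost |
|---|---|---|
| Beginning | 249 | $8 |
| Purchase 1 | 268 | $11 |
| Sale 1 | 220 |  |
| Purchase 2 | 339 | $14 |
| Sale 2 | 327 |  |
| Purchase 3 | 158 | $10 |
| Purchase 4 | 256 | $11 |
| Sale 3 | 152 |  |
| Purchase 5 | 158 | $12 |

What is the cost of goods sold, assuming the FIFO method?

COGS = $7,488

Sale 1 (220) [FIFO — oldest first]: 220 @ $8 = $1,760
Sale 2 (327) [FIFO — oldest first]: 29 @ $8 + 268 @ $11 + 30 @ $14 = $3,600
Sale 3 (152) [FIFO — oldest first]: 152 @ $14 = $2,128
Total COGS = $1,760 + $3,600 + $2,128 = $7,488
Ending inventory: 157 @ $14 + 158 @ $10 + 256 @ $11 + 158 @ $12 = $8,490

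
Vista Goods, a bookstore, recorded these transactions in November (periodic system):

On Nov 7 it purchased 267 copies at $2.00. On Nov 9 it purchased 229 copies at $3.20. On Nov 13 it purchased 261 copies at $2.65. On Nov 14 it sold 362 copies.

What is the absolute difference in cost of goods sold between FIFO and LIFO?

$176.85

FIFO COGS: 267 @ $2.00 + 95 @ $3.20 = $838.00
LIFO COGS: 261 @ $2.65 + 101 @ $3.20 = $1,014.85
Difference = |$838.00 − $1,014.85| = $176.85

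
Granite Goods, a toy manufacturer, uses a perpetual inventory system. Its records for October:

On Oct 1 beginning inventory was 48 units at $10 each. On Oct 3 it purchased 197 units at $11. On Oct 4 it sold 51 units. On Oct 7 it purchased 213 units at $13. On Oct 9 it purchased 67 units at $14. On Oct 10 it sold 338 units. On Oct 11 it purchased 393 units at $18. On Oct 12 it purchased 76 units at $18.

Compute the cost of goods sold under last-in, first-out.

COGS = $4,906

Oct 4, 51 sold [LIFO — newest first]: 51 @ $11 = $561
Oct 10, 338 sold [LIFO — newest first]: 67 @ $14 + 213 @ $13 + 58 @ $11 = $4,345
Total COGS = $561 + $4,345 = $4,906
Ending inventory: 48 @ $10 + 88 @ $11 + 393 @ $18 + 76 @ $18 = $9,890
Check: goods available $14,796 = COGS $4,906 + ending $9,890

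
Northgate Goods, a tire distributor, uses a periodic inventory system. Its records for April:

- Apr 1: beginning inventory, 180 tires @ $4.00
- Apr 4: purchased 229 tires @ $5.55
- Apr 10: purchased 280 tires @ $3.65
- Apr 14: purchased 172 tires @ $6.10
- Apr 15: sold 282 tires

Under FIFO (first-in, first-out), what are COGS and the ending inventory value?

COGS = $1,286.10; ending inventory = $2,776.05

Apr 15, 282 sold [FIFO — oldest first]: 180 @ $4.00 + 102 @ $5.55 = $1,286.10
Ending inventory: 127 @ $5.55 + 280 @ $3.65 + 172 @ $6.10 = $2,776.05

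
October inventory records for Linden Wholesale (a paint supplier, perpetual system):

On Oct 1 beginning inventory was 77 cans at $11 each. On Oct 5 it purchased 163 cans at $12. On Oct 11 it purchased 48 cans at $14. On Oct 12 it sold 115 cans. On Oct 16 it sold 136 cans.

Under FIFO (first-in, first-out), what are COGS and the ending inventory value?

COGS = $2,957; ending inventory = $518

Oct 12, 115 sold [FIFO — oldest first]: 77 @ $11 + 38 @ $12 = $1,303
Oct 16, 136 sold [FIFO — oldest first]: 125 @ $12 + 11 @ $14 = $1,654
Total COGS = $1,303 + $1,654 = $2,957
Ending inventory: 37 @ $14 = $518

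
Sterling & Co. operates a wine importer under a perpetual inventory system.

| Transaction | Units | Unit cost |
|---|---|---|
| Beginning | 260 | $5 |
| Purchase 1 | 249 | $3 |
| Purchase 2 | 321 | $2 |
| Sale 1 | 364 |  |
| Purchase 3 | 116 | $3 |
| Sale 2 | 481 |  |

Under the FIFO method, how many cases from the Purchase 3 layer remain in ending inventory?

101

Sale 1 (364) [FIFO — oldest first]: 260 @ $5 + 104 @ $3 = $1,612
Sale 2 (481) [FIFO — oldest first]: 145 @ $3 + 321 @ $2 + 15 @ $3 = $1,122
Total COGS = $1,612 + $1,122 = $2,734
Ending inventory: 101 @ $3 = $303
Check: goods available $3,037 = COGS $2,734 + ending $303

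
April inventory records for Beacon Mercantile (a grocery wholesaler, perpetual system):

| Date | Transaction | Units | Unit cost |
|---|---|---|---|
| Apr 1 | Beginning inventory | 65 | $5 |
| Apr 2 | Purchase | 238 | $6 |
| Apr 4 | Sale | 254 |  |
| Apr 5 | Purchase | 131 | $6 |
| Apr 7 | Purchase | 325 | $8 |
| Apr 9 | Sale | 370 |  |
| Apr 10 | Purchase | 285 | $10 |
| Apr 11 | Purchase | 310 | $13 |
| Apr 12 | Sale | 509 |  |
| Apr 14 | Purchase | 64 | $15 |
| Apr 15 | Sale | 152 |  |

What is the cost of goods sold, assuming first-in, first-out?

COGS = $11,122

Apr 4, 254 sold [FIFO — oldest first]: 65 @ $5 + 189 @ $6 = $1,459
Apr 9, 370 sold [FIFO — oldest first]: 49 @ $6 + 131 @ $6 + 190 @ $8 = $2,600
Apr 12, 509 sold [FIFO — oldest first]: 135 @ $8 + 285 @ $10 + 89 @ $13 = $5,087
Apr 15, 152 sold [FIFO — oldest first]: 152 @ $13 = $1,976
Total COGS = $1,459 + $2,600 + $5,087 + $1,976 = $11,122
Ending inventory: 69 @ $13 + 64 @ $15 = $1,857
Check: goods available $12,979 = COGS $11,122 + ending $1,857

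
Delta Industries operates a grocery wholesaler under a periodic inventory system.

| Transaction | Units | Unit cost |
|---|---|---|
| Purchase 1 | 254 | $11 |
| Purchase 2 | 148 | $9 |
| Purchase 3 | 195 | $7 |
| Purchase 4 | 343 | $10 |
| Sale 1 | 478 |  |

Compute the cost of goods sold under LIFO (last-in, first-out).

Sale 1 (478) [LIFO — newest first]: 343 @ $10 + 135 @ $7 = $4,375
Ending inventory: 254 @ $11 + 148 @ $9 + 60 @ $7 = $4,546

COGS = $4,375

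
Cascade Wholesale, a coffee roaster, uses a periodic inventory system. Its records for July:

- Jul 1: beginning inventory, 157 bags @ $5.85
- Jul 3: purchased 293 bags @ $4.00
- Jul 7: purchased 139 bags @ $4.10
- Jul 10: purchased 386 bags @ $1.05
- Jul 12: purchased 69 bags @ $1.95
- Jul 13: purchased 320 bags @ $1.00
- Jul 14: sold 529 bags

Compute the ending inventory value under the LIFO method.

Ending inventory = $2,918.65

Jul 14, 529 sold [LIFO — newest first]: 320 @ $1.00 + 69 @ $1.95 + 140 @ $1.05 = $601.55
Ending inventory: 157 @ $5.85 + 293 @ $4.00 + 139 @ $4.10 + 246 @ $1.05 = $2,918.65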